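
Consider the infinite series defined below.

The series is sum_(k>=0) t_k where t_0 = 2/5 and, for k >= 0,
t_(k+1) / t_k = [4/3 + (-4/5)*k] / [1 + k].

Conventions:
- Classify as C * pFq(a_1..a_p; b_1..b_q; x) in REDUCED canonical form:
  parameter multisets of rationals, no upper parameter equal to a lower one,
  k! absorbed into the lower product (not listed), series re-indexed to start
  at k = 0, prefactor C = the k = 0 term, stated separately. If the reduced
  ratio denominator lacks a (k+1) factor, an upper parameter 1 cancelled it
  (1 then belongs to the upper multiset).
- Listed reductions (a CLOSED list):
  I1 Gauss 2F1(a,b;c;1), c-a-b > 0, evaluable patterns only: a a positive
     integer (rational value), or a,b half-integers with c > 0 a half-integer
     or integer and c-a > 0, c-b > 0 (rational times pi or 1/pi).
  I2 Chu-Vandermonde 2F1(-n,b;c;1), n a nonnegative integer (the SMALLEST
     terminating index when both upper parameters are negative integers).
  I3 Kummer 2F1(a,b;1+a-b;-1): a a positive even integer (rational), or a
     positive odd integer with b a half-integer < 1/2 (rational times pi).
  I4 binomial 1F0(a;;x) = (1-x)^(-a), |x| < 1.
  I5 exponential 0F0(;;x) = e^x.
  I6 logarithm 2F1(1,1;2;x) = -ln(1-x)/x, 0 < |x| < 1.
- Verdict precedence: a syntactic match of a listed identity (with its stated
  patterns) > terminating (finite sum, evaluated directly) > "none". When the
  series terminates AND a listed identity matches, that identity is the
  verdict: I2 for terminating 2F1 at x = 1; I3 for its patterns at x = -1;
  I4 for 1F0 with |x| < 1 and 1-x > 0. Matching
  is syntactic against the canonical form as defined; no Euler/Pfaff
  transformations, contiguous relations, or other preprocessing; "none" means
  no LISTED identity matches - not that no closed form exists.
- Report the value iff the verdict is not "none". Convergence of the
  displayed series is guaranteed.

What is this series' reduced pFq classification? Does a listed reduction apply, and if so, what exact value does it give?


Canonical form: C = 2/5 times 1F0 with upper {-5/3}, lower {-}, x = -4/5. Verdict: the binomial series (I4) applies (the 1F0 binomial series: exponent 5/3, x = -4/5). Value: (2/5) * (9/5)^(5/3).

Structural cue: x = (-4/5) and factor the ratio over Q (prefactor 2/5): negated roots = parameters.
Step ratio: r(k) = (-4/5) * (k-5/3) / [(k+1)] - rational in k, leading ratio (-4/5); with t_0 = 2/5, classification follows.


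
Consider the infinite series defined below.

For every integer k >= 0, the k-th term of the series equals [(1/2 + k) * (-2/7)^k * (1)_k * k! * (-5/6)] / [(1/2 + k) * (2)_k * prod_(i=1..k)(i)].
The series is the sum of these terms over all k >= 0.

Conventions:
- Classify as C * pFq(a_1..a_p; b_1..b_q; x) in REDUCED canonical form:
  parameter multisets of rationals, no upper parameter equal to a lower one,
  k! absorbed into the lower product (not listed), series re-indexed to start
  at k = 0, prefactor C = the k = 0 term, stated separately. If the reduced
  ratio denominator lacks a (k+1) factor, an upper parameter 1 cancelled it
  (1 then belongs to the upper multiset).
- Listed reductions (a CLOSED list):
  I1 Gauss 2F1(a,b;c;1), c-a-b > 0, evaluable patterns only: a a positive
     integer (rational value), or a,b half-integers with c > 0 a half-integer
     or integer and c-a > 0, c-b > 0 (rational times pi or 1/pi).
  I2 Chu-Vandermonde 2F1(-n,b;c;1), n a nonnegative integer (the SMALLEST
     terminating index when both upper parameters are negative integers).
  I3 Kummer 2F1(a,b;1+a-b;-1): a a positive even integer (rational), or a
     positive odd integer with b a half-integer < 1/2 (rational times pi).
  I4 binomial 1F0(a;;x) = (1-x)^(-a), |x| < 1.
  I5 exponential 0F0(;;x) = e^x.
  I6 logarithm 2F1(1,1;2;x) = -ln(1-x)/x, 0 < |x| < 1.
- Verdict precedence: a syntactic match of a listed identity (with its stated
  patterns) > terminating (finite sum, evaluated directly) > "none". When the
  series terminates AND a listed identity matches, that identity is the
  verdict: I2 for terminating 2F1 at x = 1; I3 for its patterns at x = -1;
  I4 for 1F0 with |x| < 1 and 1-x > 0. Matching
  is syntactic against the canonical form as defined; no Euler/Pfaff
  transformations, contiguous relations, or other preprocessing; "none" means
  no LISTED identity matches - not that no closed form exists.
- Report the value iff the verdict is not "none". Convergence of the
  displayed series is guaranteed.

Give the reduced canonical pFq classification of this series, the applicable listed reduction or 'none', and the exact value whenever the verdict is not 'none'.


Canonical form: C = -5/6 times 2F1 with upper {1, 1}, lower {2}, x = -2/7. Verdict (x = -2/7): the logarithmic series (I6) applies (the logarithm: parameters (1,1;2), x = -2/7). Exact value: (-35/12) * ln(9/7).

Structural cue: x = (-2/7) and k + 1/2 divides numerator and denominator alike; prefactor -5/6 after cancelling.
Ratio: r(k) = (-2/7) * (k+1) (k+1) / [(k+2) (k+1)] - poly over poly, x = (-2/7) from leading terms; C = -5/6 at k = 0.


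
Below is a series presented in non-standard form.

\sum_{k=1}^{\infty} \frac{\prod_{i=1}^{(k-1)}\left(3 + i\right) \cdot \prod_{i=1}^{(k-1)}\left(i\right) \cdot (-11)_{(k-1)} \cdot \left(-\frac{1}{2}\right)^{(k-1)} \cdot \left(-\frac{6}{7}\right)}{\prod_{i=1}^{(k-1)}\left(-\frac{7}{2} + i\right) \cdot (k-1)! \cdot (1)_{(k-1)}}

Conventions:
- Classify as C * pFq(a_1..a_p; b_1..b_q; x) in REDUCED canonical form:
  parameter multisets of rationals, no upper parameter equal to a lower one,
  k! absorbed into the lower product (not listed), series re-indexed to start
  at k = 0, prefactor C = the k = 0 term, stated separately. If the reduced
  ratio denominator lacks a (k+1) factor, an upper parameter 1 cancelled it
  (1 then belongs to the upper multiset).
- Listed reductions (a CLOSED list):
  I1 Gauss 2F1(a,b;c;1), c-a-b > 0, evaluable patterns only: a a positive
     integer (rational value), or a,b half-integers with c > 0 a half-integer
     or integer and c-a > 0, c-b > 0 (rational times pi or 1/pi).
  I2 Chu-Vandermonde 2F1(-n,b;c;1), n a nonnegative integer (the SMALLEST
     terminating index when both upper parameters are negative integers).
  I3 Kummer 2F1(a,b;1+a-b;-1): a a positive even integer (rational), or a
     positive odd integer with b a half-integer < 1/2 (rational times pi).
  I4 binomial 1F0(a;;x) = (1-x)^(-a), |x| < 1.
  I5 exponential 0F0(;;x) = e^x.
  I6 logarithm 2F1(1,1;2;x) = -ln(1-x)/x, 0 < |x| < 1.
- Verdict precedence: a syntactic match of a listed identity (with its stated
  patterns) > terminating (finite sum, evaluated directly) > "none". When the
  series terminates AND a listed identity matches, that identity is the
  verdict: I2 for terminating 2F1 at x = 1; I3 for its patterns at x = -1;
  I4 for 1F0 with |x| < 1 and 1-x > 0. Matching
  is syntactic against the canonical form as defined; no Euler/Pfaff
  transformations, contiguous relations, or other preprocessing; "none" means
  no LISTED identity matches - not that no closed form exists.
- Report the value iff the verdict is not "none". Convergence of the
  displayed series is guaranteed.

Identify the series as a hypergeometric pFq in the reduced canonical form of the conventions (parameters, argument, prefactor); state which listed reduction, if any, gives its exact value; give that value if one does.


Prefactor -\frac{6}{7}, argument -\frac{1}{2}: 2F1 with upper {-11, 4} over lower {-\frac{5}{2}}. Verdict: terminating - the sum ends at index 11 because -11 is a negative integer; exact evaluation follows. Sum: \frac{13540258}{35}.

Key observation: t_0 = -\frac{6}{7} here, and the lower running product (C = -6/7) is a rising factorial.
Term ratio: r(k) = -\frac{1}{2} * (k-11) (k+4) / [(k-\frac{5}{2}) (k+1)] - rational in k, leading ratio -\frac{1}{2}; with t_0 = -\frac{6}{7}, classification follows.


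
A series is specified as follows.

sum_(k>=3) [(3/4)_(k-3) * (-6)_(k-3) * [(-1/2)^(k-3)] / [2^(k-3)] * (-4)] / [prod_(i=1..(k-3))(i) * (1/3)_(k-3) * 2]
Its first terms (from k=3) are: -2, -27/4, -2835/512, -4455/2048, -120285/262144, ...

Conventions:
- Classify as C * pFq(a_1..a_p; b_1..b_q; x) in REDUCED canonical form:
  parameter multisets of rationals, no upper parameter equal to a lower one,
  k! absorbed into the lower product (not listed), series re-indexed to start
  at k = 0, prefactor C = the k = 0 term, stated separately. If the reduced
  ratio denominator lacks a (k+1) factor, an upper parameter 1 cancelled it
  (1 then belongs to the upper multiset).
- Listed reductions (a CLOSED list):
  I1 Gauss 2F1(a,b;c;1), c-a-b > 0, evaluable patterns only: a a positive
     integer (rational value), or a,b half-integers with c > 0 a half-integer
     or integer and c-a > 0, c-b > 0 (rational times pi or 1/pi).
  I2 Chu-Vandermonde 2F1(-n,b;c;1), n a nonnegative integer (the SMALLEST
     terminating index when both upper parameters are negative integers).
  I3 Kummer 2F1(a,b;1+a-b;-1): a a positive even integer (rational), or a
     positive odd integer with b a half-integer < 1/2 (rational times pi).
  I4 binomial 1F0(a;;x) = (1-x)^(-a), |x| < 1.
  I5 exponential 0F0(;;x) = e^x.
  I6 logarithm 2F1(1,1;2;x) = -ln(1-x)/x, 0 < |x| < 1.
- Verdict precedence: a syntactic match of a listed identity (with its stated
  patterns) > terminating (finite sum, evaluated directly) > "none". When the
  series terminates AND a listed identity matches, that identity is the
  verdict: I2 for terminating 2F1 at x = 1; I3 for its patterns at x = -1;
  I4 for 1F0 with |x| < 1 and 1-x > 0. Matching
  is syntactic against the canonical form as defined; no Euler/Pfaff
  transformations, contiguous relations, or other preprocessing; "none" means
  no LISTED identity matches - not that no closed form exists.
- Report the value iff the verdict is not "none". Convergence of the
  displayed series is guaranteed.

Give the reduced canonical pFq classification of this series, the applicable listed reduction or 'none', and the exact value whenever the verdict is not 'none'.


Classification (C = -2): 2F1 with upper {-6, 3/4}, lower {1/3}, argument x = -1/4. Verdict: terminating - no listed pattern fits, but -6 in the upper list cuts the series at k = 6; direct evaluation. Hence: -236931362855/13958643712.

Structural cue: t_0 being -2, the product of the first k integers (C = -2) is k!.
Adjacent-term ratio: r(k) = (-1/4) * (k-6) (k+3/4) / [(k+1/3) (k+1)] - poly over poly, x = (-1/4) from leading terms; C = -2 at k = 0.


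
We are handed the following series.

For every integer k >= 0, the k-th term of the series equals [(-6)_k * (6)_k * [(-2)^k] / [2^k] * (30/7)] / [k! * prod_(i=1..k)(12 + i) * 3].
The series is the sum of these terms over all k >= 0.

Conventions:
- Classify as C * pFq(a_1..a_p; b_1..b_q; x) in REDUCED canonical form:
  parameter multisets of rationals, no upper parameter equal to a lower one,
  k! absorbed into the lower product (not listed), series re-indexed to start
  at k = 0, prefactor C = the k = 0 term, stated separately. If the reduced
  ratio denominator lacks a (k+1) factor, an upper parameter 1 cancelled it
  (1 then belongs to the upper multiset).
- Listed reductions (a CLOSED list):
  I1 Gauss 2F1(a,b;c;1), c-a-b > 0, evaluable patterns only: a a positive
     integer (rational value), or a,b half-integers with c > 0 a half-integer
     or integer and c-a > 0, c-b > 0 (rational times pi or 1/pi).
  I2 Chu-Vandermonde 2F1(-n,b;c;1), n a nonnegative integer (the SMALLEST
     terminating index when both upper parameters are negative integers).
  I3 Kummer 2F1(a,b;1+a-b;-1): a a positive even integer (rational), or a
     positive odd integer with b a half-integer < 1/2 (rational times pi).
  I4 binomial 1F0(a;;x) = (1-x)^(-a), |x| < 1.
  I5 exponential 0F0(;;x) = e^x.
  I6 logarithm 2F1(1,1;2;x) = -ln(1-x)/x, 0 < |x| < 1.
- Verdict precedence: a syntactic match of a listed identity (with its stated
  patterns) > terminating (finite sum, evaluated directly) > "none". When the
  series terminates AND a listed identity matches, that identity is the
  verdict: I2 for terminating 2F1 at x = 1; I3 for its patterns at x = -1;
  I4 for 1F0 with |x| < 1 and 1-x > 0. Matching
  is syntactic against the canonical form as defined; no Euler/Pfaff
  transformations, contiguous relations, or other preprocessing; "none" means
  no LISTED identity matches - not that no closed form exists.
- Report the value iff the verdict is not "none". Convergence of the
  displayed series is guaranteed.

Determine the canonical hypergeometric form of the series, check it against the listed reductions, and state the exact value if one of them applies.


Classification (C = 10/7): 2F1 with upper {-6, 6}, lower {13}, argument x = -1. Verdict: this is the Kummer evaluation I3 (x = -1; c = 13 equals 1+a-b for upper {-6, 6}: listed pattern). Exact value: 110/7.

Key step: from the first term 10/7: the two k-th powers (C = 10/7, x = -1) combine into one argument.
Consecutive-term ratio: r(k) = (-1) * (k-6) (k+6) / [(k+13) (k+1)] - rational in k, leading ratio (-1); with t_0 = 10/7, classification follows.


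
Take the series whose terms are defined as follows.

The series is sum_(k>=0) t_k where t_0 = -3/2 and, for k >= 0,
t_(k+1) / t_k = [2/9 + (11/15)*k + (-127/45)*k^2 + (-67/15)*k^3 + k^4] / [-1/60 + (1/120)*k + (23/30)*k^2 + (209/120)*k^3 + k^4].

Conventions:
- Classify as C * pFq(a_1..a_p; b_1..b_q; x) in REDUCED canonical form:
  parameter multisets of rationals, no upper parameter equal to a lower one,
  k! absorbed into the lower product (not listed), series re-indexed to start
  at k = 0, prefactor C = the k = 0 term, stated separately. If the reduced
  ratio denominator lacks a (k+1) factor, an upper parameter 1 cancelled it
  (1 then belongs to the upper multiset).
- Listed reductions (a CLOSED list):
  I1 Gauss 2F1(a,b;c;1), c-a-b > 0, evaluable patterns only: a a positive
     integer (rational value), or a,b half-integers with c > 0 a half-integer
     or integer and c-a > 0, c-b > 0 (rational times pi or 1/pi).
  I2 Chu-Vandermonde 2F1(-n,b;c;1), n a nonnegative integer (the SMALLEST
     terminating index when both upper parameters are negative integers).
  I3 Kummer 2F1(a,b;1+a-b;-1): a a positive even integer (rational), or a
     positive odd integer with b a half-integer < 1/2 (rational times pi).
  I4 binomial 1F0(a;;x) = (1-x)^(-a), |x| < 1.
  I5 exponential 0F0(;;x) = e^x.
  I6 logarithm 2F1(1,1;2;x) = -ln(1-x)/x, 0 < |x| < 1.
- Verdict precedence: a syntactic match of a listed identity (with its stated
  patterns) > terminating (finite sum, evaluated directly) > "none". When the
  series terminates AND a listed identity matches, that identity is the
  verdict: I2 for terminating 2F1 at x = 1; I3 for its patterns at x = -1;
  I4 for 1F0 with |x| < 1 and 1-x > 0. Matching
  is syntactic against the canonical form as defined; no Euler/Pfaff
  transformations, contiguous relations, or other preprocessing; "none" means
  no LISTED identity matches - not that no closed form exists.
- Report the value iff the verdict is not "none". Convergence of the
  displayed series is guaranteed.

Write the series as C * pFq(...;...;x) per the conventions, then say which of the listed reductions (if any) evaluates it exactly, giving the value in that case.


This is -3/2 * 2F1(-5, -1/3; -1/8; 1) in reduced canonical form. Verdict at x = 1: Chu-Vandermonde (I2) matches (terminating 2F1 at x = 1 with n = 5, b = -1/3, c = -1/8). Its exact value is 1707607/346518.

First insight: from the first term -3/2: the parameter 1/5 appears in both the upper and lower lists and cancels (alongside the other common factor).
Adjacent-term ratio: r(k) = 1 * (k-5) (k-1/3) / [(k-1/8) (k+1)] - rational; roots negated = parameters, x = 1, C = -3/2.


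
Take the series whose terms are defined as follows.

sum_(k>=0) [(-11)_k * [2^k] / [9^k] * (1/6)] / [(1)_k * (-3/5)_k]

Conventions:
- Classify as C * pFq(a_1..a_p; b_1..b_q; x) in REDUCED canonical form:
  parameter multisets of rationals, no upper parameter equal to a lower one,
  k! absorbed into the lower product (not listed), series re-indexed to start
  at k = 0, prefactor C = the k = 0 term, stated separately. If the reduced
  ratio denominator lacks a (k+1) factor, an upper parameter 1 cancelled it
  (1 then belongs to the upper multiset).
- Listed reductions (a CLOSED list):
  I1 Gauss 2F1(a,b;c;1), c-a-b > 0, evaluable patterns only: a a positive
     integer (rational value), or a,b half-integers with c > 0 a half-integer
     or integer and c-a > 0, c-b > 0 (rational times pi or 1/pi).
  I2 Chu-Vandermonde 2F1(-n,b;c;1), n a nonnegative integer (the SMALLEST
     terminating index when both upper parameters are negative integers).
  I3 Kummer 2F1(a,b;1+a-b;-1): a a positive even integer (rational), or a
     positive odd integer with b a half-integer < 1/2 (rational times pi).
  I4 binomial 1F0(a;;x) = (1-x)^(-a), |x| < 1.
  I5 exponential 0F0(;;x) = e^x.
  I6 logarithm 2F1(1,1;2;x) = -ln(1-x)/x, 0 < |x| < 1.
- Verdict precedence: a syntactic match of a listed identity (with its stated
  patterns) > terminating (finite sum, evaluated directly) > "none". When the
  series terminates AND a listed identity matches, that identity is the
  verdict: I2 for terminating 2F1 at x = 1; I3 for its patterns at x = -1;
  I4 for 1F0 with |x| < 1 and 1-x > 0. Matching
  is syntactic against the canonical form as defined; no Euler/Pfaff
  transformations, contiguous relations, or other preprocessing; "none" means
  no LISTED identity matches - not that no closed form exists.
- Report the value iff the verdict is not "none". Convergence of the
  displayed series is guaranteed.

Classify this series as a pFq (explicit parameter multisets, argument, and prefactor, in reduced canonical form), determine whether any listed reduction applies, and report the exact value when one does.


Prefactor 1/6, argument 2/9: 1F1 with upper {-11} over lower {-3/5}. Verdict: terminating - upper parameter -11 makes this a finite sum (last index 11), evaluated exactly. Value: -1286740249241677782301/4374351188058005894124.

Key observation: x = (2/9) and (1)_k (prefactor 1/6) is k! itself.
Adjacent-term ratio: r(k) = (2/9) * (k-11) / [(k-3/5) (k+1)] - poly over poly, x = (2/9) from leading terms; C = 1/6 at k = 0.


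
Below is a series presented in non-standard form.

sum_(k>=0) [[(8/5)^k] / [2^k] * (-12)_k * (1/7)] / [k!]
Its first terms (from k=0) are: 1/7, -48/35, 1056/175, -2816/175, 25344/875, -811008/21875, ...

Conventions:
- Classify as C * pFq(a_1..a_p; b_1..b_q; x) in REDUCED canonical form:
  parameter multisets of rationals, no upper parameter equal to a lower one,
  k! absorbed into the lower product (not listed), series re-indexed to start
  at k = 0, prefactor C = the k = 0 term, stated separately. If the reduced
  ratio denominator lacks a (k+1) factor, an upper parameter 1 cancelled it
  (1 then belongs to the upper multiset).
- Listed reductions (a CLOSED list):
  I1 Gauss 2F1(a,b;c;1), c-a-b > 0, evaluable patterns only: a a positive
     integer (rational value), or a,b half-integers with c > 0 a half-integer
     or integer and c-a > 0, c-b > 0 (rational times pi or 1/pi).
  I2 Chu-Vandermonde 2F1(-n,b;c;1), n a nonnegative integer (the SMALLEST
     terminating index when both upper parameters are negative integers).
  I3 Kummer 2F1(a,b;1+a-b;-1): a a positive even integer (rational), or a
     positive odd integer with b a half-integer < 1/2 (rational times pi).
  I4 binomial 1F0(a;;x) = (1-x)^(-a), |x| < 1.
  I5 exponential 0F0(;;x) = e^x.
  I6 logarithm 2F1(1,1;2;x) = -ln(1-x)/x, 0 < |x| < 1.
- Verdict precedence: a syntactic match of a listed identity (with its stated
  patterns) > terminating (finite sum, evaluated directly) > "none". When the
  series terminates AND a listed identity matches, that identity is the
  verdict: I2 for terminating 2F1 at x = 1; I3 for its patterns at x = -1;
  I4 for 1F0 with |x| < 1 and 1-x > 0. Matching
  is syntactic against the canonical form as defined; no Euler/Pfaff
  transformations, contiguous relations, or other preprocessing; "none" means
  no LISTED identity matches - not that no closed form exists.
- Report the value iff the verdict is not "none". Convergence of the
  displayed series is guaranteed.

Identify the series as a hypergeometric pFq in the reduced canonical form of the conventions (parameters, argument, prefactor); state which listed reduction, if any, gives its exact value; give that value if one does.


The series (x = 4/5) is 1F0: upper {-12}, lower {-}, prefactor 1/7. Verdict: the I4 binomial reduction matches (the 1F0 binomial series: exponent 12, x = 4/5). Sum: 1/1708984375.

First insight: x = (4/5) and the two k-th powers (C = 1/7) combine into one argument.
Ratio: r(k) = (4/5) * (k-12) / [(k+1)] - rational in k. x = (4/5); t_0 = 1/7; negate the roots.


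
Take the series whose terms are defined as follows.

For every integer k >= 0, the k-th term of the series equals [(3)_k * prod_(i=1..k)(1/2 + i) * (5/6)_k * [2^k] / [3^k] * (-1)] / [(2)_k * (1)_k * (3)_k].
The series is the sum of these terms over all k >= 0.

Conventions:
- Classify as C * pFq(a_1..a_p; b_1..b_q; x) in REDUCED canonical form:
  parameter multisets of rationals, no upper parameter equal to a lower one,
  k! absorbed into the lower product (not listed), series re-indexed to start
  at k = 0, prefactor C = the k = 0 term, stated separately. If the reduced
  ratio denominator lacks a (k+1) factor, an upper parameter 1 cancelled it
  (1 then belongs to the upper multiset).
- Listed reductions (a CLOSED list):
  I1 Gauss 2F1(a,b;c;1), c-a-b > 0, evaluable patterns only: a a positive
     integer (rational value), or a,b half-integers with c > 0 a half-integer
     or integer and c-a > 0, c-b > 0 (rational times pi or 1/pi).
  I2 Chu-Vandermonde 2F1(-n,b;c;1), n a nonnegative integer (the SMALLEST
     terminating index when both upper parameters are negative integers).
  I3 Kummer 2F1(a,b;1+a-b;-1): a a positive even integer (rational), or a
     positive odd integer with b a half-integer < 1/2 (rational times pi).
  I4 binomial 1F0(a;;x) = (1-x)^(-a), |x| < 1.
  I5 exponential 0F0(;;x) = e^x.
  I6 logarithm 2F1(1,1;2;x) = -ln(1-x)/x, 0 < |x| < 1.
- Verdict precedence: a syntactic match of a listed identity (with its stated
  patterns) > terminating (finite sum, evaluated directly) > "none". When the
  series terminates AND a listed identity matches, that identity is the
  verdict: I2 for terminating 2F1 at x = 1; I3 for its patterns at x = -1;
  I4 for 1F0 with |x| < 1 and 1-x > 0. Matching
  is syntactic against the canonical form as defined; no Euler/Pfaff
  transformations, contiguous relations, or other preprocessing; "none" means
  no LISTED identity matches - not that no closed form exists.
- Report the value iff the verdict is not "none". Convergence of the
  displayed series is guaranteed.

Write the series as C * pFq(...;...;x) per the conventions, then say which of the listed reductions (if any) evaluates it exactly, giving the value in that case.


The series (x = 2/3) is 2F1: upper {5/6, 3/2}, lower {2}, prefactor -1. Verdict: none. No listed pattern accepts 2F1(5/6, 3/2; 2; 2/3).

First insight: x = (2/3) and the parameter 3 appears in both the upper and lower lists and cancels.
Ratio: r(k) = (2/3) * (k+5/6) (k+3/2) / [(k+2) (k+1)] - rational in k. x = (2/3); t_0 = -1; negate the roots.


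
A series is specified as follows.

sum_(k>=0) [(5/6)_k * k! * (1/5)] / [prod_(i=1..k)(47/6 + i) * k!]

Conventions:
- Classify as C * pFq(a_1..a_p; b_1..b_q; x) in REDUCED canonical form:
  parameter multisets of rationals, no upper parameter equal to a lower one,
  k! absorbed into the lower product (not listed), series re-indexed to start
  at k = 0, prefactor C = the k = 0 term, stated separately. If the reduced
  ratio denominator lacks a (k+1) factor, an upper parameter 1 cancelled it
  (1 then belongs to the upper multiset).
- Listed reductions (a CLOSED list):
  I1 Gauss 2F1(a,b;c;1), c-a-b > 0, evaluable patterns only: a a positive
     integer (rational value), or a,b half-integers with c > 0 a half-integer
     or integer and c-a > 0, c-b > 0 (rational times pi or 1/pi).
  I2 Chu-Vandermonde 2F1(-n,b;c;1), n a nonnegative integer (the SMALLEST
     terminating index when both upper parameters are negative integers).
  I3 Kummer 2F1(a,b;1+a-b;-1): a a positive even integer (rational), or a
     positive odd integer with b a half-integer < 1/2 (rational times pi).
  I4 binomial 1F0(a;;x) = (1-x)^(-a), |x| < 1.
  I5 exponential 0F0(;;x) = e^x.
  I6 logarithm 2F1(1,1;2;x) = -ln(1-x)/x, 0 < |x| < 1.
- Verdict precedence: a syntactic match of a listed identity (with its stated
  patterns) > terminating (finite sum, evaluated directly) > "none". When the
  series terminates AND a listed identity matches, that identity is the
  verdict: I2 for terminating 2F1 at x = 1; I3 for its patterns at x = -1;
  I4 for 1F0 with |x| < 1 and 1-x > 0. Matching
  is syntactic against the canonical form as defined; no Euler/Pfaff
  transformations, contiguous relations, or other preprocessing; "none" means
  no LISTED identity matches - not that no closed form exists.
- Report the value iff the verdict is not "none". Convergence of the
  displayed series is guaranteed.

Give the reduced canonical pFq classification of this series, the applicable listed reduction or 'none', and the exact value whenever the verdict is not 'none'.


x = 1 here; the reduced form reads 2F1, upper {5/6, 1}, lower {53/6}, C = 1/5. Verdict (x = 1): the Gauss summation I1 applies (x = 1: the Gamma ratio telescopes since c-a-b = 7 > 0 and a = 1 in Z>0). Its exact value is 47/210.

Structural cue: x = 1 and the lower running product (prefactor 1/5) is a rising factorial.
Step ratio: r(k) = 1 * (k+5/6) (k+1) / [(k+53/6) (k+1)] ; factor over Q: parameters, x = 1, and C = 1/5.


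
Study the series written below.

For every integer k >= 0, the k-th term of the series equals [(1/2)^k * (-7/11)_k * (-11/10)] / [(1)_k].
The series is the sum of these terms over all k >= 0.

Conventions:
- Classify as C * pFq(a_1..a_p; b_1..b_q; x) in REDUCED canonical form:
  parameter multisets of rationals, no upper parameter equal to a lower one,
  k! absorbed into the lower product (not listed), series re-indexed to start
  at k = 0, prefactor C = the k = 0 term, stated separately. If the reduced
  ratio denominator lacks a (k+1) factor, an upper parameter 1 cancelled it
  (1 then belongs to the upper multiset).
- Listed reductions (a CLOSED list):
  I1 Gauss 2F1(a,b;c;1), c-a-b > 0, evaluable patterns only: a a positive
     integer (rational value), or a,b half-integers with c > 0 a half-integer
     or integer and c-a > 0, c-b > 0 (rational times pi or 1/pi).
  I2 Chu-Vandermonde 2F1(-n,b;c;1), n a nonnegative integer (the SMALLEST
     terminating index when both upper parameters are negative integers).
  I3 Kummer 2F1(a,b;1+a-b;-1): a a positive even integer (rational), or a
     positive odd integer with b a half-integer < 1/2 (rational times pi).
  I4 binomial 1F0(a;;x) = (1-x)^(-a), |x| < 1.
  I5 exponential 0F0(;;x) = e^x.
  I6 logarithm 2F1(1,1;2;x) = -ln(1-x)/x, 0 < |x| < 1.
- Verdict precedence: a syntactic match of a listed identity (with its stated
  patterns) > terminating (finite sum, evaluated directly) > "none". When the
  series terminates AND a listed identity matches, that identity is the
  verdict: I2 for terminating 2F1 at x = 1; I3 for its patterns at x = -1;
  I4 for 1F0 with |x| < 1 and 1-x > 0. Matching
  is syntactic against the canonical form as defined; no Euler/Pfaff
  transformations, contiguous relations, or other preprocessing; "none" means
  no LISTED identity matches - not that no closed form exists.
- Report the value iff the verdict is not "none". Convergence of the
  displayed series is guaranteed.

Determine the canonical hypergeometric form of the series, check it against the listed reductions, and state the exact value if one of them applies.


Key step: t_0 being -11/10, (1)_k (C = -11/10) is k! itself.
Adjacent-term ratio: r(k) = (1/2) * (k-7/11) / [(k+1)] - rational in k, leading ratio (1/2); with t_0 = -11/10, classification follows.

With C = -11/10: the canonical form is 1F0(-7/11; -; 1/2). Verdict: this is binomial (I4) (the 1F0 binomial series: exponent 7/11, x = 1/2). Exact value: (-11/10) * (1/2)^(7/11).


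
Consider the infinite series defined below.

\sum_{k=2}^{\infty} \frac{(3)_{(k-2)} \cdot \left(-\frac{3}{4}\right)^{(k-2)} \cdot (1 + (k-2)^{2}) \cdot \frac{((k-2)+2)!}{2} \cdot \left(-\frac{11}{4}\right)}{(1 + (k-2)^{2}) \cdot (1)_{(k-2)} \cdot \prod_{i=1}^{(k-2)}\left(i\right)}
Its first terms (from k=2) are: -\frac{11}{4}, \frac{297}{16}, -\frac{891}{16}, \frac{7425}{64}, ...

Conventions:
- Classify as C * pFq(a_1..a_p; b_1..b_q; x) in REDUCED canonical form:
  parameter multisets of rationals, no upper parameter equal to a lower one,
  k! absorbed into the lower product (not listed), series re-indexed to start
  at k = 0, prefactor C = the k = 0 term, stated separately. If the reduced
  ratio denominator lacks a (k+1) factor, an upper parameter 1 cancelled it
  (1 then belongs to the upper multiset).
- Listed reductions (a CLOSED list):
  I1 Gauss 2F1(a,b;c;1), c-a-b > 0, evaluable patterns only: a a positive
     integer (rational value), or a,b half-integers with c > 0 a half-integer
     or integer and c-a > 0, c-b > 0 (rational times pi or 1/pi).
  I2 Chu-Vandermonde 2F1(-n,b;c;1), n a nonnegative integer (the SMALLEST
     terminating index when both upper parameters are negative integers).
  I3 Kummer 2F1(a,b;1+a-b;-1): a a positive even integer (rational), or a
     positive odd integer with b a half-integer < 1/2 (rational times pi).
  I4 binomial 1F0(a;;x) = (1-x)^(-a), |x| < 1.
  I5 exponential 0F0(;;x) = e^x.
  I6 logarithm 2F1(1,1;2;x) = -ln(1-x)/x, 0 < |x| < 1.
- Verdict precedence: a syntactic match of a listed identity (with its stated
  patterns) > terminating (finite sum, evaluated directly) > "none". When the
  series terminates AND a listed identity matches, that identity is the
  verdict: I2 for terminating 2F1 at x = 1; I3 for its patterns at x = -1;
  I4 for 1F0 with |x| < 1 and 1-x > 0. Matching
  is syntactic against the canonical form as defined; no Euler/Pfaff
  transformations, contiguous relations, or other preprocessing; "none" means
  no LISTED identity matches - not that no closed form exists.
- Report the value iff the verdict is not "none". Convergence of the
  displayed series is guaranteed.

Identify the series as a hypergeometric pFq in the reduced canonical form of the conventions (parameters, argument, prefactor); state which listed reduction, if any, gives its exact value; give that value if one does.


At argument -\frac{3}{4}: a 2F1 with upper {3, 3}, lower {1}, scaled by C = -\frac{11}{4}. Verdict: none - at argument -\frac{3}{4} the multisets {3, 3} ; {1} match no listed identity.

First insight: from the first term -\frac{11}{4}: the factorial ratio (C = -11/4, x = -3/4) (k+a-1)!/(a-1)! is a rising factorial (a)_k.
Term ratio: r(k) = -\frac{3}{4} * (k+3) (k+3) / [(k+1) (k+1)] - rational in k, leading ratio -\frac{3}{4}; with t_0 = -\frac{11}{4}, classification follows.


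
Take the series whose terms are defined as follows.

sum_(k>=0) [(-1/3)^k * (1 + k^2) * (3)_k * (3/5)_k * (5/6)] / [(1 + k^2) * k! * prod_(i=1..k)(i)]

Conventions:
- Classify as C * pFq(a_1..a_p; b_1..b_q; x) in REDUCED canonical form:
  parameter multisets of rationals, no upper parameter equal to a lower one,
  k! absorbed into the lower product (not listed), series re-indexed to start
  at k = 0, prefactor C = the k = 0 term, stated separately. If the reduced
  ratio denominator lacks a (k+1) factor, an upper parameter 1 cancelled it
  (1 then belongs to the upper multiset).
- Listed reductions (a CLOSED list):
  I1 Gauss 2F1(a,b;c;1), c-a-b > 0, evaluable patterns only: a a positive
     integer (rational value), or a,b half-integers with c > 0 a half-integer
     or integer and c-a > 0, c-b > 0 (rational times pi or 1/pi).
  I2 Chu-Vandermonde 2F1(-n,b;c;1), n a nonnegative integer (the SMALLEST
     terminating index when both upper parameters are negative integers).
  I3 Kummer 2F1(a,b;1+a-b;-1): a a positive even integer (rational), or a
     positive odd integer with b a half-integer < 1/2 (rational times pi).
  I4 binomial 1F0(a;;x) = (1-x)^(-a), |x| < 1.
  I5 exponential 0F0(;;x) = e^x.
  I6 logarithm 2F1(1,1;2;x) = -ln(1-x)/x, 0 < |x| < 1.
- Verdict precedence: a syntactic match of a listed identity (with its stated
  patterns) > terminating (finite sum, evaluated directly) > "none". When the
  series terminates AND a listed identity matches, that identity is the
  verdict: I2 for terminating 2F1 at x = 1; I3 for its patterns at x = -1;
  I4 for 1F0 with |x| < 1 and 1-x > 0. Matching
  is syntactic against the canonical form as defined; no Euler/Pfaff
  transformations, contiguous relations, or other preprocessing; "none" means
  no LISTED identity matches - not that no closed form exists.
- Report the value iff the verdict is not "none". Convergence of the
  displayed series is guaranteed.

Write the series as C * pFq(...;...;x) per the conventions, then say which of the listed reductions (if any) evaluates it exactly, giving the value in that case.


Prefactor 5/6, argument -1/3: 2F1 with upper {3/5, 3} over lower {1}. Verdict: none (x = -1/3): each listed identity misses the multisets {3/5, 3} ; {1}.

The tell: x = (-1/3) and the product of the first k integers (prefactor 5/6) is k!.
Term ratio: r(k) = (-1/3) * (k+3/5) (k+3) / [(k+1) (k+1)] - rational in k. x = (-1/3); t_0 = 5/6; negate the roots.


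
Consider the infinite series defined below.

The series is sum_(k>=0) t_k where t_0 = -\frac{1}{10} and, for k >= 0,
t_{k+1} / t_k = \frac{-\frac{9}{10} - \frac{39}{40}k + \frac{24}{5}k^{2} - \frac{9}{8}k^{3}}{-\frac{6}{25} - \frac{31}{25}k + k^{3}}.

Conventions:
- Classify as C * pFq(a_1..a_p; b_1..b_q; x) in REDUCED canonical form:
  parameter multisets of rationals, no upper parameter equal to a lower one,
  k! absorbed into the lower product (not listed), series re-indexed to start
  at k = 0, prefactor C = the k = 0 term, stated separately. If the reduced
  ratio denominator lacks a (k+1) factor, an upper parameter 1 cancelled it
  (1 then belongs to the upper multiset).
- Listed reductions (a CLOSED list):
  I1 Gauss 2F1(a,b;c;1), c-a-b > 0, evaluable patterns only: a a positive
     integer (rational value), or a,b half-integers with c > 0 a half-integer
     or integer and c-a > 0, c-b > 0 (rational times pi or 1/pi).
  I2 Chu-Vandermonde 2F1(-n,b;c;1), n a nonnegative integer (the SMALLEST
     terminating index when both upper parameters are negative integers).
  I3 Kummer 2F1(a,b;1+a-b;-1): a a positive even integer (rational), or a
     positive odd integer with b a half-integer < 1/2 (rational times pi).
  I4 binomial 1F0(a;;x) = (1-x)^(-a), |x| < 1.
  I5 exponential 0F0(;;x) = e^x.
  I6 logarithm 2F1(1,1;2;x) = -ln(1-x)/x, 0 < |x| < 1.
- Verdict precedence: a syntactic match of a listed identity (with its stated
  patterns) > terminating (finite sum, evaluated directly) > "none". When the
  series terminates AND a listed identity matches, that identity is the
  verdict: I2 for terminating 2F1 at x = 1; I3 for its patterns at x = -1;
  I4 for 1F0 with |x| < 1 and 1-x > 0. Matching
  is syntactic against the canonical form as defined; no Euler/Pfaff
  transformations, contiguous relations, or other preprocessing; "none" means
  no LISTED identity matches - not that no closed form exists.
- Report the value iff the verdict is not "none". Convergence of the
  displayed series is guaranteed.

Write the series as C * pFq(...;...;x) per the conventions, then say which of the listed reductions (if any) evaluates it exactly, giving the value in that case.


Canonical form: C = -\frac{1}{10} times 3F2 with upper {-4, -\frac{3}{5}, \frac{1}{3}}, lower {-\frac{6}{5}, \frac{1}{5}}, x = -\frac{9}{8}. Verdict: terminating. With -4 upstairs the series is a 5-term polynomial sum; evaluated term by term. Its exact value is \frac{6584461}{1802240}.

Key observation: x = -\frac{9}{8} and factor the ratio over Q (C = -1/10, x = -9/8): negated roots = parameters.
Term ratio: r(k) = -\frac{9}{8} * (k-4) (k-\frac{3}{5}) (k+\frac{1}{3}) / [(k-\frac{6}{5}) (k+\frac{1}{5}) (k+1)] ; factor over Q: parameters, x = -\frac{9}{8}, and C = -\frac{1}{10}.


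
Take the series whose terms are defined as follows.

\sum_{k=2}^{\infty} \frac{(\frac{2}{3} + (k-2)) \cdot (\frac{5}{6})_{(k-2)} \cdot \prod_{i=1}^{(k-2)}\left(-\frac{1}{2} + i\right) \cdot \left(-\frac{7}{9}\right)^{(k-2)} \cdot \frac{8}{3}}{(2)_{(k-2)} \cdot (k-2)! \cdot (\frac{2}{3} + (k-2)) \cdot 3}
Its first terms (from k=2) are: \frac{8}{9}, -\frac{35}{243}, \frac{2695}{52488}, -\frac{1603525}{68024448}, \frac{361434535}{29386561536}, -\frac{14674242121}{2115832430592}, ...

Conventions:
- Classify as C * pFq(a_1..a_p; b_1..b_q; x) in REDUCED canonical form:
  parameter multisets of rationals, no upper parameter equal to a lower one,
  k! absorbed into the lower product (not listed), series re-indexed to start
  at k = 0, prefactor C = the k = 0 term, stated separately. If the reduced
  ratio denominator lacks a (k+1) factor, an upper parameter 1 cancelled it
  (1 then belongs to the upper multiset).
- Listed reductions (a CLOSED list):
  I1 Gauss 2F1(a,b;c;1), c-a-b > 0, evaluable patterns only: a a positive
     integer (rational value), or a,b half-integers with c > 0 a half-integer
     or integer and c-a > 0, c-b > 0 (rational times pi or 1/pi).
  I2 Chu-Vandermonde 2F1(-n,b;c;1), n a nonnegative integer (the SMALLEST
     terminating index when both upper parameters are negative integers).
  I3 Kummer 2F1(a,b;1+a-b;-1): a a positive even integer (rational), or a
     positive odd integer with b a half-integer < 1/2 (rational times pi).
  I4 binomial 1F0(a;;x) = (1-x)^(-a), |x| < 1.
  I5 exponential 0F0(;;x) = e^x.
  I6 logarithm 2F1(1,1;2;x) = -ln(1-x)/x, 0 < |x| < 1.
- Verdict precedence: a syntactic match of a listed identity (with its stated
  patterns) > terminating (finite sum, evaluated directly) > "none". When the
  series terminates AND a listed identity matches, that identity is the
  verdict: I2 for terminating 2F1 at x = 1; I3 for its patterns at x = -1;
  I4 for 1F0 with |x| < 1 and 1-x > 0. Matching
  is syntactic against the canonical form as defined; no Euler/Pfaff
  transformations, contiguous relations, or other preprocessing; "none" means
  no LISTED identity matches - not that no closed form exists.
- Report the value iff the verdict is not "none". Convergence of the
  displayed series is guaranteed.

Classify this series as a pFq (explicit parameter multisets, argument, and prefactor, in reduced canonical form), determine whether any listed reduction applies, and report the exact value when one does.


Prefactor \frac{8}{9}, argument -\frac{7}{9}: 2F1 with upper {\frac{1}{2}, \frac{5}{6}} over lower {2}. Verdict: none. A 2F1 with upper {\frac{1}{2}, \frac{5}{6}} fits none of I1-I6 at x = -\frac{7}{9}; the sum runs forever.

First insight: with t_0 = \frac{8}{9}, striking the common factor k + 2/3 reduces the term (C = 8/9, x = -7/9).
Consecutive-term ratio: r(k) = -\frac{7}{9} * (k+\frac{1}{2}) (k+\frac{5}{6}) / [(k+2) (k+1)] - rational in k, leading ratio -\frac{7}{9}; with t_0 = \frac{8}{9}, classification follows.


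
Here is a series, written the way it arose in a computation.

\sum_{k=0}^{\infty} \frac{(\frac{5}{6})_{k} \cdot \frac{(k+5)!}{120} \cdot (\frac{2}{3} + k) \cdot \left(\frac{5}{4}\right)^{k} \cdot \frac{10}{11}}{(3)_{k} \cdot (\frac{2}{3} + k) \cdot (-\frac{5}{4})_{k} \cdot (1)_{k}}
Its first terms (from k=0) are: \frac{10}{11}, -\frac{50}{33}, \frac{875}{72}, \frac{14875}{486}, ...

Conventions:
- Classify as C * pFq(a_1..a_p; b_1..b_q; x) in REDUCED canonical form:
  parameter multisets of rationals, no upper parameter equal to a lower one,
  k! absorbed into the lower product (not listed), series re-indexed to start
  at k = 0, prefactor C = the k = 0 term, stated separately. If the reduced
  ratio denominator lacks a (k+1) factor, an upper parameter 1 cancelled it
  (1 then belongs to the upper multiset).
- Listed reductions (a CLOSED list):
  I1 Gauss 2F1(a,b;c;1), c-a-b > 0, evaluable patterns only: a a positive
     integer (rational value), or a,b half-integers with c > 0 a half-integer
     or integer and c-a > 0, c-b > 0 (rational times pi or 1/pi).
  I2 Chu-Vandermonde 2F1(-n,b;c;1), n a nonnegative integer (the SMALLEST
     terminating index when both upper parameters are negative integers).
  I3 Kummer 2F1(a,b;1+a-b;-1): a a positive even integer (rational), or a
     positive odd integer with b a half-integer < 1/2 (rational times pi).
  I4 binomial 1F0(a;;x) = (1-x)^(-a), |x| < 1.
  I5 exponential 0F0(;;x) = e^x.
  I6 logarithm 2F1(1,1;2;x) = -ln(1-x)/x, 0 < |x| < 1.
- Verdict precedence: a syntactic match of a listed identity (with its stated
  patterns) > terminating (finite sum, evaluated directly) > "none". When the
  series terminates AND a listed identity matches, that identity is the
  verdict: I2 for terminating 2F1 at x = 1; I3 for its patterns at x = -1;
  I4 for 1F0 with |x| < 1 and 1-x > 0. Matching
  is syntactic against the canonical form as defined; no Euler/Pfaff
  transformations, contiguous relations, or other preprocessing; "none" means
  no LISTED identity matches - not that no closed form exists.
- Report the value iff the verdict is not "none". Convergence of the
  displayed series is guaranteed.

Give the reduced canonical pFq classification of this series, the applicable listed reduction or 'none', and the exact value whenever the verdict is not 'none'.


Canonical form: C = \frac{10}{11} times 2F2 with upper {\frac{5}{6}, 6}, lower {-\frac{5}{4}, 3}, x = \frac{5}{4}. Verdict: none here - no I1-I6 shape fits x = \frac{5}{4} with lower {-\frac{5}{4}, 3}.

First insight: with t_0 = \frac{10}{11}, the factorial ratio (prefactor 10/11) (k+a-1)!/(a-1)! is a rising factorial (a)_k.
Ratio: r(k) = \frac{5}{4} * (k+\frac{5}{6}) (k+6) / [(k-\frac{5}{4}) (k+3) (k+1)] ; factor over Q: parameters, x = \frac{5}{4}, and C = \frac{10}{11}.
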